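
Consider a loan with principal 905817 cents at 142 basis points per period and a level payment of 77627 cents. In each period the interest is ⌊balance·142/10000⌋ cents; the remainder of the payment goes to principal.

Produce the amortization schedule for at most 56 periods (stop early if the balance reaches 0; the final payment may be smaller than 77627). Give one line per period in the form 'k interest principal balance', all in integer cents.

1. interest=⌊905817·142/10000⌋=12862; principal=77627-12862=64765; balance=905817-64765=841052
2. interest=⌊841052·142/10000⌋=11942; principal=77627-11942=65685; balance=841052-65685=775367
3. interest=⌊775367·142/10000⌋=11010; principal=77627-11010=66617; balance=775367-66617=708750
4. interest=⌊708750·142/10000⌋=10064; principal=77627-10064=67563; balance=708750-67563=641187
5. interest=⌊641187·142/10000⌋=9104; principal=77627-9104=68523; balance=641187-68523=572664
6. interest=⌊572664·142/10000⌋=8131; principal=77627-8131=69496; balance=572664-69496=503168
7. interest=⌊503168·142/10000⌋=7144; principal=77627-7144=70483; balance=503168-70483=432685
8. interest=⌊432685·142/10000⌋=6144; principal=77627-6144=71483; balance=432685-71483=361202
9. interest=⌊361202·142/10000⌋=5129; principal=77627-5129=72498; balance=361202-72498=288704
10. interest=⌊288704·142/10000⌋=4099; principal=77627-4099=73528; balance=288704-73528=215176
11. interest=⌊215176·142/10000⌋=3055; principal=77627-3055=74572; balance=215176-74572=140604
12. interest=⌊140604·142/10000⌋=1996; principal=77627-1996=75631; balance=140604-75631=64973
13. interest=⌊64973·142/10000⌋=922; principal=min(77627-922,64973)=64973; balance=64973-64973=0

1 12862 64765 841052
2 11942 65685 775367
3 11010 66617 708750
4 10064 67563 641187
5 9104 68523 572664
6 8131 69496 503168
7 7144 70483 432685
8 6144 71483 361202
9 5129 72498 288704
10 4099 73528 215176
11 3055 74572 140604
12 1996 75631 64973
13 922 64973 0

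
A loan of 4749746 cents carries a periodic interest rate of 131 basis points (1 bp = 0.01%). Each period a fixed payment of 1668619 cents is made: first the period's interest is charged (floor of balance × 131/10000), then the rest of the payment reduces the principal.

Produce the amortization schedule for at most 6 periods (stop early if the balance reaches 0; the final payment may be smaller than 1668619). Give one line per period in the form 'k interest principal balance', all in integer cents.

1. interest=⌊4749746·131/10000⌋=62221; principal=1668619-62221=1606398; balance=4749746-1606398=3143348
2. interest=⌊3143348·131/10000⌋=41177; principal=1668619-41177=1627442; balance=3143348-1627442=1515906
3. interest=⌊1515906·131/10000⌋=19858; principal=min(1668619-19858,1515906)=1515906; balance=1515906-1515906=0

1 62221 1606398 3143348
2 41177 1627442 1515906
3 19858 1515906 0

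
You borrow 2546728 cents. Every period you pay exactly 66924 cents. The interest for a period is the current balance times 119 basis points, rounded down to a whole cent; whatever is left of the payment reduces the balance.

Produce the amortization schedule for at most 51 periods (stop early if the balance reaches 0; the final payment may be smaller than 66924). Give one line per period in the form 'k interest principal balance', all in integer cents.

1 30306 36618 2510110
2 29870 37054 2473056
3 29429 37495 2435561
4 28983 37941 2397620
5 28531 38393 2359227
6 28074 38850 2320377
7 27612 39312 2281065
8 27144 39780 2241285
9 26671 40253 2201032
10 26192 40732 2160300
11 25707 41217 2119083
12 25217 41707 2077376
13 24720 42204 2035172
14 24218 42706 1992466
15 23710 43214 1949252
16 23196 43728 1905524
17 22675 44249 1861275
18 22149 44775 1816500
19 21616 45308 1771192
20 21077 45847 1725345
21 20531 46393 1678952
22 19979 46945 1632007
23 19420 47504 1584503
24 18855 48069 1536434
25 18283 48641 1487793
26 17704 49220 1438573
27 17119 49805 1388768
28 16526 50398 1338370
29 15926 50998 1287372
30 15319 51605 1235767
31 14705 52219 1183548
32 14084 52840 1130708
33 13455 53469 1077239
34 12819 54105 1023134
35 12175 54749 968385
36 11523 55401 912984
37 10864 56060 856924
38 10197 56727 800197
39 9522 57402 742795
40 8839 58085 684710
41 8148 58776 625934
42 7448 59476 566458
43 6740 60184 506274
44 6024 60900 445374
45 5299 61625 383749
46 4566 62358 321391
47 3824 63100 258291
48 3073 63851 194440
49 2313 64611 129829
50 1544 65380 64449
51 766 64449 0

1. interest=⌊2546728·119/10000⌋=30306; principal=66924-30306=36618; balance=2546728-36618=2510110
2. interest=⌊2510110·119/10000⌋=29870; principal=66924-29870=37054; balance=2510110-37054=2473056
3. interest=⌊2473056·119/10000⌋=29429; principal=66924-29429=37495; balance=2473056-37495=2435561
4. interest=⌊2435561·119/10000⌋=28983; principal=66924-28983=37941; balance=2435561-37941=2397620
5. interest=⌊2397620·119/10000⌋=28531; principal=66924-28531=38393; balance=2397620-38393=2359227
6. interest=⌊2359227·119/10000⌋=28074; principal=66924-28074=38850; balance=2359227-38850=2320377
7. interest=⌊2320377·119/10000⌋=27612; principal=66924-27612=39312; balance=2320377-39312=2281065
8. interest=⌊2281065·119/10000⌋=27144; principal=66924-27144=39780; balance=2281065-39780=2241285
9. interest=⌊2241285·119/10000⌋=26671; principal=66924-26671=40253; balance=2241285-40253=2201032
10. interest=⌊2201032·119/10000⌋=26192; principal=66924-26192=40732; balance=2201032-40732=2160300
11. interest=⌊2160300·119/10000⌋=25707; principal=66924-25707=41217; balance=2160300-41217=2119083
12. interest=⌊2119083·119/10000⌋=25217; principal=66924-25217=41707; balance=2119083-41707=2077376
13. interest=⌊2077376·119/10000⌋=24720; principal=66924-24720=42204; balance=2077376-42204=2035172
14. interest=⌊2035172·119/10000⌋=24218; principal=66924-24218=42706; balance=2035172-42706=1992466
15. interest=⌊1992466·119/10000⌋=23710; principal=66924-23710=43214; balance=1992466-43214=1949252
16. interest=⌊1949252·119/10000⌋=23196; principal=66924-23196=43728; balance=1949252-43728=1905524
17. interest=⌊1905524·119/10000⌋=22675; principal=66924-22675=44249; balance=1905524-44249=1861275
18. interest=⌊1861275·119/10000⌋=22149; principal=66924-22149=44775; balance=1861275-44775=1816500
19. interest=⌊1816500·119/10000⌋=21616; principal=66924-21616=45308; balance=1816500-45308=1771192
20. interest=⌊1771192·119/10000⌋=21077; principal=66924-21077=45847; balance=1771192-45847=1725345
21. interest=⌊1725345·119/10000⌋=20531; principal=66924-20531=46393; balance=1725345-46393=1678952
22. interest=⌊1678952·119/10000⌋=19979; principal=66924-19979=46945; balance=1678952-46945=1632007
23. interest=⌊1632007·119/10000⌋=19420; principal=66924-19420=47504; balance=1632007-47504=1584503
24. interest=⌊1584503·119/10000⌋=18855; principal=66924-18855=48069; balance=1584503-48069=1536434
25. interest=⌊1536434·119/10000⌋=18283; principal=66924-18283=48641; balance=1536434-48641=1487793
26. interest=⌊1487793·119/10000⌋=17704; principal=66924-17704=49220; balance=1487793-49220=1438573
27. interest=⌊1438573·119/10000⌋=17119; principal=66924-17119=49805; balance=1438573-49805=1388768
28. interest=⌊1388768·119/10000⌋=16526; principal=66924-16526=50398; balance=1388768-50398=1338370
29. interest=⌊1338370·119/10000⌋=15926; principal=66924-15926=50998; balance=1338370-50998=1287372
30. interest=⌊1287372·119/10000⌋=15319; principal=66924-15319=51605; balance=1287372-51605=1235767
31. interest=⌊1235767·119/10000⌋=14705; principal=66924-14705=52219; balance=1235767-52219=1183548
32. interest=⌊1183548·119/10000⌋=14084; principal=66924-14084=52840; balance=1183548-52840=1130708
33. interest=⌊1130708·119/10000⌋=13455; principal=66924-13455=53469; balance=1130708-53469=1077239
34. interest=⌊1077239·119/10000⌋=12819; principal=66924-12819=54105; balance=1077239-54105=1023134
35. interest=⌊1023134·119/10000⌋=12175; principal=66924-12175=54749; balance=1023134-54749=968385
36. interest=⌊968385·119/10000⌋=11523; principal=66924-11523=55401; balance=968385-55401=912984
37. interest=⌊912984·119/10000⌋=10864; principal=66924-10864=56060; balance=912984-56060=856924
38. interest=⌊856924·119/10000⌋=10197; principal=66924-10197=56727; balance=856924-56727=800197
39. interest=⌊800197·119/10000⌋=9522; principal=66924-9522=57402; balance=800197-57402=742795
40. interest=⌊742795·119/10000⌋=8839; principal=66924-8839=58085; balance=742795-58085=684710
41. interest=⌊684710·119/10000⌋=8148; principal=66924-8148=58776; balance=684710-58776=625934
42. interest=⌊625934·119/10000⌋=7448; principal=66924-7448=59476; balance=625934-59476=566458
43. interest=⌊566458·119/10000⌋=6740; principal=66924-6740=60184; balance=566458-60184=506274
44. interest=⌊506274·119/10000⌋=6024; principal=66924-6024=60900; balance=506274-60900=445374
45. interest=⌊445374·119/10000⌋=5299; principal=66924-5299=61625; balance=445374-61625=383749
46. interest=⌊383749·119/10000⌋=4566; principal=66924-4566=62358; balance=383749-62358=321391
47. interest=⌊321391·119/10000⌋=3824; principal=66924-3824=63100; balance=321391-63100=258291
48. interest=⌊258291·119/10000⌋=3073; principal=66924-3073=63851; balance=258291-63851=194440
49. interest=⌊194440·119/10000⌋=2313; principal=66924-2313=64611; balance=194440-64611=129829
50. interest=⌊129829·119/10000⌋=1544; principal=66924-1544=65380; balance=129829-65380=64449
51. interest=⌊64449·119/10000⌋=766; principal=min(66924-766,64449)=64449; balance=64449-64449=0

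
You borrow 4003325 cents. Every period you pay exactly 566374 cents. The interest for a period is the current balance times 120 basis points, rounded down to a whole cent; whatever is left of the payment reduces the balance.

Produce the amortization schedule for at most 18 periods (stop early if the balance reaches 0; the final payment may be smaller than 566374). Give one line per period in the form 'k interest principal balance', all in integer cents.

1 48039 518335 3484990
2 41819 524555 2960435
3 35525 530849 2429586
4 29155 537219 1892367
5 22708 543666 1348701
6 16184 550190 798511
7 9582 556792 241719
8 2900 241719 0

1. interest=⌊4003325·120/10000⌋=48039; principal=566374-48039=518335; balance=4003325-518335=3484990
2. interest=⌊3484990·120/10000⌋=41819; principal=566374-41819=524555; balance=3484990-524555=2960435
3. interest=⌊2960435·120/10000⌋=35525; principal=566374-35525=530849; balance=2960435-530849=2429586
4. interest=⌊2429586·120/10000⌋=29155; principal=566374-29155=537219; balance=2429586-537219=1892367
5. interest=⌊1892367·120/10000⌋=22708; principal=566374-22708=543666; balance=1892367-543666=1348701
6. interest=⌊1348701·120/10000⌋=16184; principal=566374-16184=550190; balance=1348701-550190=798511
7. interest=⌊798511·120/10000⌋=9582; principal=566374-9582=556792; balance=798511-556792=241719
8. interest=⌊241719·120/10000⌋=2900; principal=min(566374-2900,241719)=241719; balance=241719-241719=0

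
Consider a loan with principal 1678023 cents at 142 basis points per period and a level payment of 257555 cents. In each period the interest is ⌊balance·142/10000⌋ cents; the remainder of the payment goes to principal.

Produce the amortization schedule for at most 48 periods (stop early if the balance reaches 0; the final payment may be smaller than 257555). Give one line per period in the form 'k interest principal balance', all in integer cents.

1 23827 233728 1444295
2 20508 237047 1207248
3 17142 240413 966835
4 13729 243826 723009
5 10266 247289 475720
6 6755 250800 224920
7 3193 224920 0

1. interest=⌊1678023·142/10000⌋=23827; principal=257555-23827=233728; balance=1678023-233728=1444295
2. interest=⌊1444295·142/10000⌋=20508; principal=257555-20508=237047; balance=1444295-237047=1207248
3. interest=⌊1207248·142/10000⌋=17142; principal=257555-17142=240413; balance=1207248-240413=966835
4. interest=⌊966835·142/10000⌋=13729; principal=257555-13729=243826; balance=966835-243826=723009
5. interest=⌊723009·142/10000⌋=10266; principal=257555-10266=247289; balance=723009-247289=475720
6. interest=⌊475720·142/10000⌋=6755; principal=257555-6755=250800; balance=475720-250800=224920
7. interest=⌊224920·142/10000⌋=3193; principal=min(257555-3193,224920)=224920; balance=224920-224920=0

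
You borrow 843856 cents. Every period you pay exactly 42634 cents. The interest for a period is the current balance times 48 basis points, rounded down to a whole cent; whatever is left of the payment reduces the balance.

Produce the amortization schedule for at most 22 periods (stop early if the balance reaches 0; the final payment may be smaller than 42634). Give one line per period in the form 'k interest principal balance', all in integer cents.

1. interest=⌊843856·48/10000⌋=4050; principal=42634-4050=38584; balance=843856-38584=805272
2. interest=⌊805272·48/10000⌋=3865; principal=42634-3865=38769; balance=805272-38769=766503
3. interest=⌊766503·48/10000⌋=3679; principal=42634-3679=38955; balance=766503-38955=727548
4. interest=⌊727548·48/10000⌋=3492; principal=42634-3492=39142; balance=727548-39142=688406
5. interest=⌊688406·48/10000⌋=3304; principal=42634-3304=39330; balance=688406-39330=649076
6. interest=⌊649076·48/10000⌋=3115; principal=42634-3115=39519; balance=649076-39519=609557
7. interest=⌊609557·48/10000⌋=2925; principal=42634-2925=39709; balance=609557-39709=569848
8. interest=⌊569848·48/10000⌋=2735; principal=42634-2735=39899; balance=569848-39899=529949
9. interest=⌊529949·48/10000⌋=2543; principal=42634-2543=40091; balance=529949-40091=489858
10. interest=⌊489858·48/10000⌋=2351; principal=42634-2351=40283; balance=489858-40283=449575
11. interest=⌊449575·48/10000⌋=2157; principal=42634-2157=40477; balance=449575-40477=409098
12. interest=⌊409098·48/10000⌋=1963; principal=42634-1963=40671; balance=409098-40671=368427
13. interest=⌊368427·48/10000⌋=1768; principal=42634-1768=40866; balance=368427-40866=327561
14. interest=⌊327561·48/10000⌋=1572; principal=42634-1572=41062; balance=327561-41062=286499
15. interest=⌊286499·48/10000⌋=1375; principal=42634-1375=41259; balance=286499-41259=245240
16. interest=⌊245240·48/10000⌋=1177; principal=42634-1177=41457; balance=245240-41457=203783
17. interest=⌊203783·48/10000⌋=978; principal=42634-978=41656; balance=203783-41656=162127
18. interest=⌊162127·48/10000⌋=778; principal=42634-778=41856; balance=162127-41856=120271
19. interest=⌊120271·48/10000⌋=577; principal=42634-577=42057; balance=120271-42057=78214
20. interest=⌊78214·48/10000⌋=375; principal=42634-375=42259; balance=78214-42259=35955
21. interest=⌊35955·48/10000⌋=172; principal=min(42634-172,35955)=35955; balance=35955-35955=0

1 4050 38584 805272
2 3865 38769 766503
3 3679 38955 727548
4 3492 39142 688406
5 3304 39330 649076
6 3115 39519 609557
7 2925 39709 569848
8 2735 39899 529949
9 2543 40091 489858
10 2351 40283 449575
11 2157 40477 409098
12 1963 40671 368427
13 1768 40866 327561
14 1572 41062 286499
15 1375 41259 245240
16 1177 41457 203783
17 978 41656 162127
18 778 41856 120271
19 577 42057 78214
20 375 42259 35955
21 172 35955 0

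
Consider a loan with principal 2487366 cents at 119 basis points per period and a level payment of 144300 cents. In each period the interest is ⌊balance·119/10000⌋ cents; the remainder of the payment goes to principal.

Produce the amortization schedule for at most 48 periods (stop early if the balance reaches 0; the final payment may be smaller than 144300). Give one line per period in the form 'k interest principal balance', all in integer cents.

1. interest=⌊2487366·119/10000⌋=29599; principal=144300-29599=114701; balance=2487366-114701=2372665
2. interest=⌊2372665·119/10000⌋=28234; principal=144300-28234=116066; balance=2372665-116066=2256599
3. interest=⌊2256599·119/10000⌋=26853; principal=144300-26853=117447; balance=2256599-117447=2139152
4. interest=⌊2139152·119/10000⌋=25455; principal=144300-25455=118845; balance=2139152-118845=2020307
5. interest=⌊2020307·119/10000⌋=24041; principal=144300-24041=120259; balance=2020307-120259=1900048
6. interest=⌊1900048·119/10000⌋=22610; principal=144300-22610=121690; balance=1900048-121690=1778358
7. interest=⌊1778358·119/10000⌋=21162; principal=144300-21162=123138; balance=1778358-123138=1655220
8. interest=⌊1655220·119/10000⌋=19697; principal=144300-19697=124603; balance=1655220-124603=1530617
9. interest=⌊1530617·119/10000⌋=18214; principal=144300-18214=126086; balance=1530617-126086=1404531
10. interest=⌊1404531·119/10000⌋=16713; principal=144300-16713=127587; balance=1404531-127587=1276944
11. interest=⌊1276944·119/10000⌋=15195; principal=144300-15195=129105; balance=1276944-129105=1147839
12. interest=⌊1147839·119/10000⌋=13659; principal=144300-13659=130641; balance=1147839-130641=1017198
13. interest=⌊1017198·119/10000⌋=12104; principal=144300-12104=132196; balance=1017198-132196=885002
14. interest=⌊885002·119/10000⌋=10531; principal=144300-10531=133769; balance=885002-133769=751233
15. interest=⌊751233·119/10000⌋=8939; principal=144300-8939=135361; balance=751233-135361=615872
16. interest=⌊615872·119/10000⌋=7328; principal=144300-7328=136972; balance=615872-136972=478900
17. interest=⌊478900·119/10000⌋=5698; principal=144300-5698=138602; balance=478900-138602=340298
18. interest=⌊340298·119/10000⌋=4049; principal=144300-4049=140251; balance=340298-140251=200047
19. interest=⌊200047·119/10000⌋=2380; principal=144300-2380=141920; balance=200047-141920=58127
20. interest=⌊58127·119/10000⌋=691; principal=min(144300-691,58127)=58127; balance=58127-58127=0

1 29599 114701 2372665
2 28234 116066 2256599
3 26853 117447 2139152
4 25455 118845 2020307
5 24041 120259 1900048
6 22610 121690 1778358
7 21162 123138 1655220
8 19697 124603 1530617
9 18214 126086 1404531
10 16713 127587 1276944
11 15195 129105 1147839
12 13659 130641 1017198
13 12104 132196 885002
14 10531 133769 751233
15 8939 135361 615872
16 7328 136972 478900
17 5698 138602 340298
18 4049 140251 200047
19 2380 141920 58127
20 691 58127 0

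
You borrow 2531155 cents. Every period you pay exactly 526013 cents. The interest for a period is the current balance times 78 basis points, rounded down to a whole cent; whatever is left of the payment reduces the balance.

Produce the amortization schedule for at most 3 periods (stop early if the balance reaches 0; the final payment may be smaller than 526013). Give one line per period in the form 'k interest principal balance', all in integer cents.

1 19743 506270 2024885
2 15794 510219 1514666
3 11814 514199 1000467

1. interest=⌊2531155·78/10000⌋=19743; principal=526013-19743=506270; balance=2531155-506270=2024885
2. interest=⌊2024885·78/10000⌋=15794; principal=526013-15794=510219; balance=2024885-510219=1514666
3. interest=⌊1514666·78/10000⌋=11814; principal=526013-11814=514199; balance=1514666-514199=1000467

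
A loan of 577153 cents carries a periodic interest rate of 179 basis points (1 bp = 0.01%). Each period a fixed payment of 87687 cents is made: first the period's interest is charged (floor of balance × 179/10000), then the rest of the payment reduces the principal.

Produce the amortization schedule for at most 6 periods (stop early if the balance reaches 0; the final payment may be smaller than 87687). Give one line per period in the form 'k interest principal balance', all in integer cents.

1 10331 77356 499797
2 8946 78741 421056
3 7536 80151 340905
4 6102 81585 259320
5 4641 83046 176274
6 3155 84532 91742

1. interest=⌊577153·179/10000⌋=10331; principal=87687-10331=77356; balance=577153-77356=499797
2. interest=⌊499797·179/10000⌋=8946; principal=87687-8946=78741; balance=499797-78741=421056
3. interest=⌊421056·179/10000⌋=7536; principal=87687-7536=80151; balance=421056-80151=340905
4. interest=⌊340905·179/10000⌋=6102; principal=87687-6102=81585; balance=340905-81585=259320
5. interest=⌊259320·179/10000⌋=4641; principal=87687-4641=83046; balance=259320-83046=176274
6. interest=⌊176274·179/10000⌋=3155; principal=87687-3155=84532; balance=176274-84532=91742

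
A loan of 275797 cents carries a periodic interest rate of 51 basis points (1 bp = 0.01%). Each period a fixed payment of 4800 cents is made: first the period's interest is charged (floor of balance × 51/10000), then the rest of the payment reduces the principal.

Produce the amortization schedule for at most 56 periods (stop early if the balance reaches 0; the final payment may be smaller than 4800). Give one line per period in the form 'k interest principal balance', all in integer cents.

1. interest=⌊275797·51/10000⌋=1406; principal=4800-1406=3394; balance=275797-3394=272403
2. interest=⌊272403·51/10000⌋=1389; principal=4800-1389=3411; balance=272403-3411=268992
3. interest=⌊268992·51/10000⌋=1371; principal=4800-1371=3429; balance=268992-3429=265563
4. interest=⌊265563·51/10000⌋=1354; principal=4800-1354=3446; balance=265563-3446=262117
5. interest=⌊262117·51/10000⌋=1336; principal=4800-1336=3464; balance=262117-3464=258653
6. interest=⌊258653·51/10000⌋=1319; principal=4800-1319=3481; balance=258653-3481=255172
7. interest=⌊255172·51/10000⌋=1301; principal=4800-1301=3499; balance=255172-3499=251673
8. interest=⌊251673·51/10000⌋=1283; principal=4800-1283=3517; balance=251673-3517=248156
9. interest=⌊248156·51/10000⌋=1265; principal=4800-1265=3535; balance=248156-3535=244621
10. interest=⌊244621·51/10000⌋=1247; principal=4800-1247=3553; balance=244621-3553=241068
11. interest=⌊241068·51/10000⌋=1229; principal=4800-1229=3571; balance=241068-3571=237497
12. interest=⌊237497·51/10000⌋=1211; principal=4800-1211=3589; balance=237497-3589=233908
13. interest=⌊233908·51/10000⌋=1192; principal=4800-1192=3608; balance=233908-3608=230300
14. interest=⌊230300·51/10000⌋=1174; principal=4800-1174=3626; balance=230300-3626=226674
15. interest=⌊226674·51/10000⌋=1156; principal=4800-1156=3644; balance=226674-3644=223030
16. interest=⌊223030·51/10000⌋=1137; principal=4800-1137=3663; balance=223030-3663=219367
17. interest=⌊219367·51/10000⌋=1118; principal=4800-1118=3682; balance=219367-3682=215685
18. interest=⌊215685·51/10000⌋=1099; principal=4800-1099=3701; balance=215685-3701=211984
19. interest=⌊211984·51/10000⌋=1081; principal=4800-1081=3719; balance=211984-3719=208265
20. interest=⌊208265·51/10000⌋=1062; principal=4800-1062=3738; balance=208265-3738=204527
21. interest=⌊204527·51/10000⌋=1043; principal=4800-1043=3757; balance=204527-3757=200770
22. interest=⌊200770·51/10000⌋=1023; principal=4800-1023=3777; balance=200770-3777=196993
23. interest=⌊196993·51/10000⌋=1004; principal=4800-1004=3796; balance=196993-3796=193197
24. interest=⌊193197·51/10000⌋=985; principal=4800-985=3815; balance=193197-3815=189382
25. interest=⌊189382·51/10000⌋=965; principal=4800-965=3835; balance=189382-3835=185547
26. interest=⌊185547·51/10000⌋=946; principal=4800-946=3854; balance=185547-3854=181693
27. interest=⌊181693·51/10000⌋=926; principal=4800-926=3874; balance=181693-3874=177819
28. interest=⌊177819·51/10000⌋=906; principal=4800-906=3894; balance=177819-3894=173925
29. interest=⌊173925·51/10000⌋=887; principal=4800-887=3913; balance=173925-3913=170012
30. interest=⌊170012·51/10000⌋=867; principal=4800-867=3933; balance=170012-3933=166079
31. interest=⌊166079·51/10000⌋=847; principal=4800-847=3953; balance=166079-3953=162126
32. interest=⌊162126·51/10000⌋=826; principal=4800-826=3974; balance=162126-3974=158152
33. interest=⌊158152·51/10000⌋=806; principal=4800-806=3994; balance=158152-3994=154158
34. interest=⌊154158·51/10000⌋=786; principal=4800-786=4014; balance=154158-4014=150144
35. interest=⌊150144·51/10000⌋=765; principal=4800-765=4035; balance=150144-4035=146109
36. interest=⌊146109·51/10000⌋=745; principal=4800-745=4055; balance=146109-4055=142054
37. interest=⌊142054·51/10000⌋=724; principal=4800-724=4076; balance=142054-4076=137978
38. interest=⌊137978·51/10000⌋=703; principal=4800-703=4097; balance=137978-4097=133881
39. interest=⌊133881·51/10000⌋=682; principal=4800-682=4118; balance=133881-4118=129763
40. interest=⌊129763·51/10000⌋=661; principal=4800-661=4139; balance=129763-4139=125624
41. interest=⌊125624·51/10000⌋=640; principal=4800-640=4160; balance=125624-4160=121464
42. interest=⌊121464·51/10000⌋=619; principal=4800-619=4181; balance=121464-4181=117283
43. interest=⌊117283·51/10000⌋=598; principal=4800-598=4202; balance=117283-4202=113081
44. interest=⌊113081·51/10000⌋=576; principal=4800-576=4224; balance=113081-4224=108857
45. interest=⌊108857·51/10000⌋=555; principal=4800-555=4245; balance=108857-4245=104612
46. interest=⌊104612·51/10000⌋=533; principal=4800-533=4267; balance=104612-4267=100345
47. interest=⌊100345·51/10000⌋=511; principal=4800-511=4289; balance=100345-4289=96056
48. interest=⌊96056·51/10000⌋=489; principal=4800-489=4311; balance=96056-4311=91745
49. interest=⌊91745·51/10000⌋=467; principal=4800-467=4333; balance=91745-4333=87412
50. interest=⌊87412·51/10000⌋=445; principal=4800-445=4355; balance=87412-4355=83057
51. interest=⌊83057·51/10000⌋=423; principal=4800-423=4377; balance=83057-4377=78680
52. interest=⌊78680·51/10000⌋=401; principal=4800-401=4399; balance=78680-4399=74281
53. interest=⌊74281·51/10000⌋=378; principal=4800-378=4422; balance=74281-4422=69859
54. interest=⌊69859·51/10000⌋=356; principal=4800-356=4444; balance=69859-4444=65415
55. interest=⌊65415·51/10000⌋=333; principal=4800-333=4467; balance=65415-4467=60948
56. interest=⌊60948·51/10000⌋=310; principal=4800-310=4490; balance=60948-4490=56458

1 1406 3394 272403
2 1389 3411 268992
3 1371 3429 265563
4 1354 3446 262117
5 1336 3464 258653
6 1319 3481 255172
7 1301 3499 251673
8 1283 3517 248156
9 1265 3535 244621
10 1247 3553 241068
11 1229 3571 237497
12 1211 3589 233908
13 1192 3608 230300
14 1174 3626 226674
15 1156 3644 223030
16 1137 3663 219367
17 1118 3682 215685
18 1099 3701 211984
19 1081 3719 208265
20 1062 3738 204527
21 1043 3757 200770
22 1023 3777 196993
23 1004 3796 193197
24 985 3815 189382
25 965 3835 185547
26 946 3854 181693
27 926 3874 177819
28 906 3894 173925
29 887 3913 170012
30 867 3933 166079
31 847 3953 162126
32 826 3974 158152
33 806 3994 154158
34 786 4014 150144
35 765 4035 146109
36 745 4055 142054
37 724 4076 137978
38 703 4097 133881
39 682 4118 129763
40 661 4139 125624
41 640 4160 121464
42 619 4181 117283
43 598 4202 113081
44 576 4224 108857
45 555 4245 104612
46 533 4267 100345
47 511 4289 96056
48 489 4311 91745
49 467 4333 87412
50 445 4355 83057
51 423 4377 78680
52 401 4399 74281
53 378 4422 69859
54 356 4444 65415
55 333 4467 60948
56 310 4490 56458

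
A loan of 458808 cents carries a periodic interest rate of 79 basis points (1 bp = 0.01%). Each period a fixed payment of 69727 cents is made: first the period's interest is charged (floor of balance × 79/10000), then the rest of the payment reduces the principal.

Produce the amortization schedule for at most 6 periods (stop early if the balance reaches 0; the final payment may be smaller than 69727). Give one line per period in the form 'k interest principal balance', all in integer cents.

1 3624 66103 392705
2 3102 66625 326080
3 2576 67151 258929
4 2045 67682 191247
5 1510 68217 123030
6 971 68756 54274

1. interest=⌊458808·79/10000⌋=3624; principal=69727-3624=66103; balance=458808-66103=392705
2. interest=⌊392705·79/10000⌋=3102; principal=69727-3102=66625; balance=392705-66625=326080
3. interest=⌊326080·79/10000⌋=2576; principal=69727-2576=67151; balance=326080-67151=258929
4. interest=⌊258929·79/10000⌋=2045; principal=69727-2045=67682; balance=258929-67682=191247
5. interest=⌊191247·79/10000⌋=1510; principal=69727-1510=68217; balance=191247-68217=123030
6. interest=⌊123030·79/10000⌋=971; principal=69727-971=68756; balance=123030-68756=54274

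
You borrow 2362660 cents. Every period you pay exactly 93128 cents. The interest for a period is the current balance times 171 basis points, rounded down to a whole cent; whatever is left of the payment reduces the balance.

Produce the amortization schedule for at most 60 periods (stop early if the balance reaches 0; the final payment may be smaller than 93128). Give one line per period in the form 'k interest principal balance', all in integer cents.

1. interest=⌊2362660·171/10000⌋=40401; principal=93128-40401=52727; balance=2362660-52727=2309933
2. interest=⌊2309933·171/10000⌋=39499; principal=93128-39499=53629; balance=2309933-53629=2256304
3. interest=⌊2256304·171/10000⌋=38582; principal=93128-38582=54546; balance=2256304-54546=2201758
4. interest=⌊2201758·171/10000⌋=37650; principal=93128-37650=55478; balance=2201758-55478=2146280
5. interest=⌊2146280·171/10000⌋=36701; principal=93128-36701=56427; balance=2146280-56427=2089853
6. interest=⌊2089853·171/10000⌋=35736; principal=93128-35736=57392; balance=2089853-57392=2032461
7. interest=⌊2032461·171/10000⌋=34755; principal=93128-34755=58373; balance=2032461-58373=1974088
8. interest=⌊1974088·171/10000⌋=33756; principal=93128-33756=59372; balance=1974088-59372=1914716
9. interest=⌊1914716·171/10000⌋=32741; principal=93128-32741=60387; balance=1914716-60387=1854329
10. interest=⌊1854329·171/10000⌋=31709; principal=93128-31709=61419; balance=1854329-61419=1792910
11. interest=⌊1792910·171/10000⌋=30658; principal=93128-30658=62470; balance=1792910-62470=1730440
12. interest=⌊1730440·171/10000⌋=29590; principal=93128-29590=63538; balance=1730440-63538=1666902
13. interest=⌊1666902·171/10000⌋=28504; principal=93128-28504=64624; balance=1666902-64624=1602278
14. interest=⌊1602278·171/10000⌋=27398; principal=93128-27398=65730; balance=1602278-65730=1536548
15. interest=⌊1536548·171/10000⌋=26274; principal=93128-26274=66854; balance=1536548-66854=1469694
16. interest=⌊1469694·171/10000⌋=25131; principal=93128-25131=67997; balance=1469694-67997=1401697
17. interest=⌊1401697·171/10000⌋=23969; principal=93128-23969=69159; balance=1401697-69159=1332538
18. interest=⌊1332538·171/10000⌋=22786; principal=93128-22786=70342; balance=1332538-70342=1262196
19. interest=⌊1262196·171/10000⌋=21583; principal=93128-21583=71545; balance=1262196-71545=1190651
20. interest=⌊1190651·171/10000⌋=20360; principal=93128-20360=72768; balance=1190651-72768=1117883
21. interest=⌊1117883·171/10000⌋=19115; principal=93128-19115=74013; balance=1117883-74013=1043870
22. interest=⌊1043870·171/10000⌋=17850; principal=93128-17850=75278; balance=1043870-75278=968592
23. interest=⌊968592·171/10000⌋=16562; principal=93128-16562=76566; balance=968592-76566=892026
24. interest=⌊892026·171/10000⌋=15253; principal=93128-15253=77875; balance=892026-77875=814151
25. interest=⌊814151·171/10000⌋=13921; principal=93128-13921=79207; balance=814151-79207=734944
26. interest=⌊734944·171/10000⌋=12567; principal=93128-12567=80561; balance=734944-80561=654383
27. interest=⌊654383·171/10000⌋=11189; principal=93128-11189=81939; balance=654383-81939=572444
28. interest=⌊572444·171/10000⌋=9788; principal=93128-9788=83340; balance=572444-83340=489104
29. interest=⌊489104·171/10000⌋=8363; principal=93128-8363=84765; balance=489104-84765=404339
30. interest=⌊404339·171/10000⌋=6914; principal=93128-6914=86214; balance=404339-86214=318125
31. interest=⌊318125·171/10000⌋=5439; principal=93128-5439=87689; balance=318125-87689=230436
32. interest=⌊230436·171/10000⌋=3940; principal=93128-3940=89188; balance=230436-89188=141248
33. interest=⌊141248·171/10000⌋=2415; principal=93128-2415=90713; balance=141248-90713=50535
34. interest=⌊50535·171/10000⌋=864; principal=min(93128-864,50535)=50535; balance=50535-50535=0

1 40401 52727 2309933
2 39499 53629 2256304
3 38582 54546 2201758
4 37650 55478 2146280
5 36701 56427 2089853
6 35736 57392 2032461
7 34755 58373 1974088
8 33756 59372 1914716
9 32741 60387 1854329
10 31709 61419 1792910
11 30658 62470 1730440
12 29590 63538 1666902
13 28504 64624 1602278
14 27398 65730 1536548
15 26274 66854 1469694
16 25131 67997 1401697
17 23969 69159 1332538
18 22786 70342 1262196
19 21583 71545 1190651
20 20360 72768 1117883
21 19115 74013 1043870
22 17850 75278 968592
23 16562 76566 892026
24 15253 77875 814151
25 13921 79207 734944
26 12567 80561 654383
27 11189 81939 572444
28 9788 83340 489104
29 8363 84765 404339
30 6914 86214 318125
31 5439 87689 230436
32 3940 89188 141248
33 2415 90713 50535
34 864 50535 0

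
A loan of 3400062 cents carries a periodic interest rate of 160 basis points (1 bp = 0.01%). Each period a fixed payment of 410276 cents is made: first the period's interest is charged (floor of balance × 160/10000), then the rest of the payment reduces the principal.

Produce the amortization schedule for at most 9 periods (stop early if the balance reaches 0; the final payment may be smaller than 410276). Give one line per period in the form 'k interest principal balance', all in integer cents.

1 54400 355876 3044186
2 48706 361570 2682616
3 42921 367355 2315261
4 37044 373232 1942029
5 31072 379204 1562825
6 25005 385271 1177554
7 18840 391436 786118
8 12577 397699 388419
9 6214 388419 0

1. interest=⌊3400062·160/10000⌋=54400; principal=410276-54400=355876; balance=3400062-355876=3044186
2. interest=⌊3044186·160/10000⌋=48706; principal=410276-48706=361570; balance=3044186-361570=2682616
3. interest=⌊2682616·160/10000⌋=42921; principal=410276-42921=367355; balance=2682616-367355=2315261
4. interest=⌊2315261·160/10000⌋=37044; principal=410276-37044=373232; balance=2315261-373232=1942029
5. interest=⌊1942029·160/10000⌋=31072; principal=410276-31072=379204; balance=1942029-379204=1562825
6. interest=⌊1562825·160/10000⌋=25005; principal=410276-25005=385271; balance=1562825-385271=1177554
7. interest=⌊1177554·160/10000⌋=18840; principal=410276-18840=391436; balance=1177554-391436=786118
8. interest=⌊786118·160/10000⌋=12577; principal=410276-12577=397699; balance=786118-397699=388419
9. interest=⌊388419·160/10000⌋=6214; principal=min(410276-6214,388419)=388419; balance=388419-388419=0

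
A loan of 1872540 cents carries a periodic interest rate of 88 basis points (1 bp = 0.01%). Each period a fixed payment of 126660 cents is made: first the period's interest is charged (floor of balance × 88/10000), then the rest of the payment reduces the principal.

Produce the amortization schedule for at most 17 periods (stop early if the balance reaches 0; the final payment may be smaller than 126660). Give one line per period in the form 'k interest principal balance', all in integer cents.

1 16478 110182 1762358
2 15508 111152 1651206
3 14530 112130 1539076
4 13543 113117 1425959
5 12548 114112 1311847
6 11544 115116 1196731
7 10531 116129 1080602
8 9509 117151 963451
9 8478 118182 845269
10 7438 119222 726047
11 6389 120271 605776
12 5330 121330 484446
13 4263 122397 362049
14 3186 123474 238575
15 2099 124561 114014
16 1003 114014 0

1. interest=⌊1872540·88/10000⌋=16478; principal=126660-16478=110182; balance=1872540-110182=1762358
2. interest=⌊1762358·88/10000⌋=15508; principal=126660-15508=111152; balance=1762358-111152=1651206
3. interest=⌊1651206·88/10000⌋=14530; principal=126660-14530=112130; balance=1651206-112130=1539076
4. interest=⌊1539076·88/10000⌋=13543; principal=126660-13543=113117; balance=1539076-113117=1425959
5. interest=⌊1425959·88/10000⌋=12548; principal=126660-12548=114112; balance=1425959-114112=1311847
6. interest=⌊1311847·88/10000⌋=11544; principal=126660-11544=115116; balance=1311847-115116=1196731
7. interest=⌊1196731·88/10000⌋=10531; principal=126660-10531=116129; balance=1196731-116129=1080602
8. interest=⌊1080602·88/10000⌋=9509; principal=126660-9509=117151; balance=1080602-117151=963451
9. interest=⌊963451·88/10000⌋=8478; principal=126660-8478=118182; balance=963451-118182=845269
10. interest=⌊845269·88/10000⌋=7438; principal=126660-7438=119222; balance=845269-119222=726047
11. interest=⌊726047·88/10000⌋=6389; principal=126660-6389=120271; balance=726047-120271=605776
12. interest=⌊605776·88/10000⌋=5330; principal=126660-5330=121330; balance=605776-121330=484446
13. interest=⌊484446·88/10000⌋=4263; principal=126660-4263=122397; balance=484446-122397=362049
14. interest=⌊362049·88/10000⌋=3186; principal=126660-3186=123474; balance=362049-123474=238575
15. interest=⌊238575·88/10000⌋=2099; principal=126660-2099=124561; balance=238575-124561=114014
16. interest=⌊114014·88/10000⌋=1003; principal=min(126660-1003,114014)=114014; balance=114014-114014=0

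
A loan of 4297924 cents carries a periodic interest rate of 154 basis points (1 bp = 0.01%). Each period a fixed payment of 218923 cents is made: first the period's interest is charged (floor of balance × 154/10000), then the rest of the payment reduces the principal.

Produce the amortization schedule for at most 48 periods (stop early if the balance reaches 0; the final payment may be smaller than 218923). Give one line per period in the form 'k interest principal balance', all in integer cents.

1. interest=⌊4297924·154/10000⌋=66188; principal=218923-66188=152735; balance=4297924-152735=4145189
2. interest=⌊4145189·154/10000⌋=63835; principal=218923-63835=155088; balance=4145189-155088=3990101
3. interest=⌊3990101·154/10000⌋=61447; principal=218923-61447=157476; balance=3990101-157476=3832625
4. interest=⌊3832625·154/10000⌋=59022; principal=218923-59022=159901; balance=3832625-159901=3672724
5. interest=⌊3672724·154/10000⌋=56559; principal=218923-56559=162364; balance=3672724-162364=3510360
6. interest=⌊3510360·154/10000⌋=54059; principal=218923-54059=164864; balance=3510360-164864=3345496
7. interest=⌊3345496·154/10000⌋=51520; principal=218923-51520=167403; balance=3345496-167403=3178093
8. interest=⌊3178093·154/10000⌋=48942; principal=218923-48942=169981; balance=3178093-169981=3008112
9. interest=⌊3008112·154/10000⌋=46324; principal=218923-46324=172599; balance=3008112-172599=2835513
10. interest=⌊2835513·154/10000⌋=43666; principal=218923-43666=175257; balance=2835513-175257=2660256
11. interest=⌊2660256·154/10000⌋=40967; principal=218923-40967=177956; balance=2660256-177956=2482300
12. interest=⌊2482300·154/10000⌋=38227; principal=218923-38227=180696; balance=2482300-180696=2301604
13. interest=⌊2301604·154/10000⌋=35444; principal=218923-35444=183479; balance=2301604-183479=2118125
14. interest=⌊2118125·154/10000⌋=32619; principal=218923-32619=186304; balance=2118125-186304=1931821
15. interest=⌊1931821·154/10000⌋=29750; principal=218923-29750=189173; balance=1931821-189173=1742648
16. interest=⌊1742648·154/10000⌋=26836; principal=218923-26836=192087; balance=1742648-192087=1550561
17. interest=⌊1550561·154/10000⌋=23878; principal=218923-23878=195045; balance=1550561-195045=1355516
18. interest=⌊1355516·154/10000⌋=20874; principal=218923-20874=198049; balance=1355516-198049=1157467
19. interest=⌊1157467·154/10000⌋=17824; principal=218923-17824=201099; balance=1157467-201099=956368
20. interest=⌊956368·154/10000⌋=14728; principal=218923-14728=204195; balance=956368-204195=752173
21. interest=⌊752173·154/10000⌋=11583; principal=218923-11583=207340; balance=752173-207340=544833
22. interest=⌊544833·154/10000⌋=8390; principal=218923-8390=210533; balance=544833-210533=334300
23. interest=⌊334300·154/10000⌋=5148; principal=218923-5148=213775; balance=334300-213775=120525
24. interest=⌊120525·154/10000⌋=1856; principal=min(218923-1856,120525)=120525; balance=120525-120525=0

1 66188 152735 4145189
2 63835 155088 3990101
3 61447 157476 3832625
4 59022 159901 3672724
5 56559 162364 3510360
6 54059 164864 3345496
7 51520 167403 3178093
8 48942 169981 3008112
9 46324 172599 2835513
10 43666 175257 2660256
11 40967 177956 2482300
12 38227 180696 2301604
13 35444 183479 2118125
14 32619 186304 1931821
15 29750 189173 1742648
16 26836 192087 1550561
17 23878 195045 1355516
18 20874 198049 1157467
19 17824 201099 956368
20 14728 204195 752173
21 11583 207340 544833
22 8390 210533 334300
23 5148 213775 120525
24 1856 120525 0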